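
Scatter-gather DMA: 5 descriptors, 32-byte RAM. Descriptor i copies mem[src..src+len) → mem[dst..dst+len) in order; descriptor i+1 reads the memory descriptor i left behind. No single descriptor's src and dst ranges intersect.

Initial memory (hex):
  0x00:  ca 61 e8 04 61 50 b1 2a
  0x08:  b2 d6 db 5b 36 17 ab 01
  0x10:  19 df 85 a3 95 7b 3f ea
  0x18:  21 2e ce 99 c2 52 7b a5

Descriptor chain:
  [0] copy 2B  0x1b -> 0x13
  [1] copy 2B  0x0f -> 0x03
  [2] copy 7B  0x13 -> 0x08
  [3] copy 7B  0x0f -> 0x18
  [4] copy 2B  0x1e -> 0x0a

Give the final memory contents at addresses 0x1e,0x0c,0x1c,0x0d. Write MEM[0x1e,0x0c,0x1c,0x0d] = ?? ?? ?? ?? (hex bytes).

D0: mem[0x13..0x14] <- [99 c2]
D1: mem[0x03..0x04] <- [01 19]
D2: mem[0x08..0x0e] <- [99 c2 7b 3f ea 21 2e]
D3: mem[0x18..0x1e] <- [01 19 df 85 99 c2 7b]
D4: mem[0x0a..0x0b] <- [7b a5]
query mem[0x1e]=0x7b, mem[0x0c]=0xea, mem[0x1c]=0x99, mem[0x0d]=0x21

MEM[0x1e,0x0c,0x1c,0x0d] = 7b ea 99 21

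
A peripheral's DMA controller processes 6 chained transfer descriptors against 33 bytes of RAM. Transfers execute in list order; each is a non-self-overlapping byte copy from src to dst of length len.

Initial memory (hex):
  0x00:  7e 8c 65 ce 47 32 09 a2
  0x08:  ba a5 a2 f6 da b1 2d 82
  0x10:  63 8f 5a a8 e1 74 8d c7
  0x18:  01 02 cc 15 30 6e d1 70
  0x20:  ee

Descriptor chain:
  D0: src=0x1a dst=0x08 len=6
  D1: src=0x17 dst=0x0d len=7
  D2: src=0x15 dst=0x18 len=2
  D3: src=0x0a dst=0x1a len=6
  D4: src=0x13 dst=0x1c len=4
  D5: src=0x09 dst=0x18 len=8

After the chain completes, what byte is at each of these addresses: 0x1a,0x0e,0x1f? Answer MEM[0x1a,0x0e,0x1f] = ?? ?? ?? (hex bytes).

MEM[0x1a,0x0e,0x1f] = 6e 01 cc

#0 dst[0x08+6] := {0xcc,0x15,0x30,0x6e,0xd1,0x70}
#1 dst[0x0d+7] := {0xc7,0x01,0x02,0xcc,0x15,0x30,0x6e}
#2 dst[0x18+2] := {0x74,0x8d}
#3 dst[0x1a+6] := {0x30,0x6e,0xd1,0xc7,0x01,0x02}
#4 dst[0x1c+4] := {0x6e,0xe1,0x74,0x8d}
#5 dst[0x18+8] := {0x15,0x30,0x6e,0xd1,0xc7,0x01,0x02,0xcc}
query mem[0x1a]=0x6e, mem[0x0e]=0x01, mem[0x1f]=0xcc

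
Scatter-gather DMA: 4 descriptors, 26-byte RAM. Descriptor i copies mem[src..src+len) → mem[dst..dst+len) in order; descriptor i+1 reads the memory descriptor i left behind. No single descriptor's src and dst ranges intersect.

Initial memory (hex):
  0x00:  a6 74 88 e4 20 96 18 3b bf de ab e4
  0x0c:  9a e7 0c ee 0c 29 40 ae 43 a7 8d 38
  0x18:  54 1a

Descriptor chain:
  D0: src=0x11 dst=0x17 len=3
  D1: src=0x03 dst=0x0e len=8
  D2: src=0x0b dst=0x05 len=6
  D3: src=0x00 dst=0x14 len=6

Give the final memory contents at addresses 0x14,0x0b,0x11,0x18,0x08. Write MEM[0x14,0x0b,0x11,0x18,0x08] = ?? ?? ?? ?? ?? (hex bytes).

  after D0: wrote 3B at 0x17 = 2940ae
  after D1: wrote 8B at 0x0e = e42096183bbfdeab
  after D2: wrote 6B at 0x05 = e49ae7e42096
  after D3: wrote 6B at 0x14 = a67488e420e4
query mem[0x14]=0xa6, mem[0x0b]=0xe4, mem[0x11]=0x18, mem[0x18]=0x20, mem[0x08]=0xe4

MEM[0x14,0x0b,0x11,0x18,0x08] = a6 e4 18 20 e4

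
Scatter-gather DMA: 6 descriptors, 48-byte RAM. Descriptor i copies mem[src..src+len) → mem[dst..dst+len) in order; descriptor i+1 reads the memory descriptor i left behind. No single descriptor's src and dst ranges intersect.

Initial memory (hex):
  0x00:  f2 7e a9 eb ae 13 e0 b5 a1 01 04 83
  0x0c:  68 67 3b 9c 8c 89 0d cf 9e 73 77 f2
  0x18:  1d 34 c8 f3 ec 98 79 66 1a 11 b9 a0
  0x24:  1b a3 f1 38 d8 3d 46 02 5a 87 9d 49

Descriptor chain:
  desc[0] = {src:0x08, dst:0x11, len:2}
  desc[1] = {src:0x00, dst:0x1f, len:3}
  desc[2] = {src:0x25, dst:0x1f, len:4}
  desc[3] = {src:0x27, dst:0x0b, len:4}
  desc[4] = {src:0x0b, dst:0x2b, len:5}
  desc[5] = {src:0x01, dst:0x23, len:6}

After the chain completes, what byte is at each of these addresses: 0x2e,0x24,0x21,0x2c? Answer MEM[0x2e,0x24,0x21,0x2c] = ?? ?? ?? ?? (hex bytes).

MEM[0x2e,0x24,0x21,0x2c] = 46 a9 38 d8

D0: mem[0x11..0x12] <- [a1 01]
D1: mem[0x1f..0x21] <- [f2 7e a9]
D2: mem[0x1f..0x22] <- [a3 f1 38 d8]
D3: mem[0x0b..0x0e] <- [38 d8 3d 46]
D4: mem[0x2b..0x2f] <- [38 d8 3d 46 9c]
D5: mem[0x23..0x28] <- [7e a9 eb ae 13 e0]
query mem[0x2e]=0x46, mem[0x24]=0xa9, mem[0x21]=0x38, mem[0x2c]=0xd8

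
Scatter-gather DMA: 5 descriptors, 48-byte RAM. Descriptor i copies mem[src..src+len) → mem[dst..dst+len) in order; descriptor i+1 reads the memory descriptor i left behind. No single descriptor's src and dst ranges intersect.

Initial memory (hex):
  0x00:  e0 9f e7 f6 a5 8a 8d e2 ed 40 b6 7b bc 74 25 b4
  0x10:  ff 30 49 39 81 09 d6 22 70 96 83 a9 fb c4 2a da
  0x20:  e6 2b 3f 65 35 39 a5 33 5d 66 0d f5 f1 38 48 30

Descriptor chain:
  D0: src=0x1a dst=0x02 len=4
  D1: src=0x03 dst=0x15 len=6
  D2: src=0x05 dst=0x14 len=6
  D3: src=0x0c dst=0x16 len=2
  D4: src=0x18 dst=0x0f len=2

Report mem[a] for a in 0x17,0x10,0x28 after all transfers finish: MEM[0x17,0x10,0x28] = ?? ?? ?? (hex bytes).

MEM[0x17,0x10,0x28] = 74 b6 5d

#0 dst[0x02+4] := {0x83,0xa9,0xfb,0xc4}
#1 dst[0x15+6] := {0xa9,0xfb,0xc4,0x8d,0xe2,0xed}
#2 dst[0x14+6] := {0xc4,0x8d,0xe2,0xed,0x40,0xb6}
#3 dst[0x16+2] := {0xbc,0x74}
#4 dst[0x0f+2] := {0x40,0xb6}
query mem[0x17]=0x74, mem[0x10]=0xb6, mem[0x28]=0x5d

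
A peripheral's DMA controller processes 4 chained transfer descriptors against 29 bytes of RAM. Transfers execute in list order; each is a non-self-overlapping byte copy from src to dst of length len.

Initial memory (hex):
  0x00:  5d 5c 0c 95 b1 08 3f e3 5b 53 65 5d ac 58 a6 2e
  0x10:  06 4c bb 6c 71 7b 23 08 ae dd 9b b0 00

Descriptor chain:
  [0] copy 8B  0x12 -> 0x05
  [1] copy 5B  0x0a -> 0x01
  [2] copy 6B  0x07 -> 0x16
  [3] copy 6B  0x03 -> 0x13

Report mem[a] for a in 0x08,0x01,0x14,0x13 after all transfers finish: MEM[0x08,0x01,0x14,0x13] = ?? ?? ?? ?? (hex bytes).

MEM[0x08,0x01,0x14,0x13] = 7b 08 58 dd

D0: mem[0x05..0x0c] <- [bb 6c 71 7b 23 08 ae dd]
D1: mem[0x01..0x05] <- [08 ae dd 58 a6]
D2: mem[0x16..0x1b] <- [71 7b 23 08 ae dd]
D3: mem[0x13..0x18] <- [dd 58 a6 6c 71 7b]
query mem[0x08]=0x7b, mem[0x01]=0x08, mem[0x14]=0x58, mem[0x13]=0xdd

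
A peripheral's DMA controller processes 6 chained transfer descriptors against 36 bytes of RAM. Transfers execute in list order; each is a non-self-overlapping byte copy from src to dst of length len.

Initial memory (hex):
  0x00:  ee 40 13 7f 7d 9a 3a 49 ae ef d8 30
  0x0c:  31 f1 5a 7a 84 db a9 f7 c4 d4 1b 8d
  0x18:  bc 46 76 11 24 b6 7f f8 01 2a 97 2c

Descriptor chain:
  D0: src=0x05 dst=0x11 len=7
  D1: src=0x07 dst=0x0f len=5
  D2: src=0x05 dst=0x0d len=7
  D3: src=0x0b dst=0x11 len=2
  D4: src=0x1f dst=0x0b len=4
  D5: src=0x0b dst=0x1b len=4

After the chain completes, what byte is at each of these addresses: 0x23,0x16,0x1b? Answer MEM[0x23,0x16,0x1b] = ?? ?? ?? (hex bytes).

MEM[0x23,0x16,0x1b] = 2c d8 f8

  after D0: wrote 7B at 0x11 = 9a3a49aeefd830
  after D1: wrote 5B at 0x0f = 49aeefd830
  after D2: wrote 7B at 0x0d = 9a3a49aeefd830
  after D3: wrote 2B at 0x11 = 3031
  after D4: wrote 4B at 0x0b = f8012a97
  after D5: wrote 4B at 0x1b = f8012a97
query mem[0x23]=0x2c, mem[0x16]=0xd8, mem[0x1b]=0xf8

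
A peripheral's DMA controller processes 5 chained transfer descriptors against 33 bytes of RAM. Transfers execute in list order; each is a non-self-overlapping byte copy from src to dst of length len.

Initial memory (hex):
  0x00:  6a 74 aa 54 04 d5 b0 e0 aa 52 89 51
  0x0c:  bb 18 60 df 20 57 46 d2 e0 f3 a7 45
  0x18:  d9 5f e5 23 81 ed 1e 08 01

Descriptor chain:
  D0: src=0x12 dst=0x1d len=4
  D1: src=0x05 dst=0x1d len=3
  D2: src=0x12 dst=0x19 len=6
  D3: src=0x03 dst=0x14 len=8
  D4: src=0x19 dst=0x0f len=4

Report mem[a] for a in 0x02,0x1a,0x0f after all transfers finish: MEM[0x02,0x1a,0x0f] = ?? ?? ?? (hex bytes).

[0] 0x12->0x1d len=4 : 46 d2 e0 f3
[1] 0x05->0x1d len=3 : d5 b0 e0
[2] 0x12->0x19 len=6 : 46 d2 e0 f3 a7 45
[3] 0x03->0x14 len=8 : 54 04 d5 b0 e0 aa 52 89
[4] 0x19->0x0f len=4 : aa 52 89 f3
query mem[0x02]=0xaa, mem[0x1a]=0x52, mem[0x0f]=0xaa

MEM[0x02,0x1a,0x0f] = aa 52 aa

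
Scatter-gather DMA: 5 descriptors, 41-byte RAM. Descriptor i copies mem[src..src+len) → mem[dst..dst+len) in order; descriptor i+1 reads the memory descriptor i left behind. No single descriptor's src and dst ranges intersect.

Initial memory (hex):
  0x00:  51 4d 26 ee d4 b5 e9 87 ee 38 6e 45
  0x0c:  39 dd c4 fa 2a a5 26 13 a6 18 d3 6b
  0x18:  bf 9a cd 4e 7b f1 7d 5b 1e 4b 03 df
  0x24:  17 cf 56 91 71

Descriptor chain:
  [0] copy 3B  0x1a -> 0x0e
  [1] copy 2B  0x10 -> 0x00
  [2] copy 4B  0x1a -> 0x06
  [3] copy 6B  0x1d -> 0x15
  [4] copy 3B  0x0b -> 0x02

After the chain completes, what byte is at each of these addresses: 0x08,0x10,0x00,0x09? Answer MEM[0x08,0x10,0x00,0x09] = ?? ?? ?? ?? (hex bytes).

MEM[0x08,0x10,0x00,0x09] = 7b 7b 7b f1

D0: mem[0x0e..0x10] <- [cd 4e 7b]
D1: mem[0x00..0x01] <- [7b a5]
D2: mem[0x06..0x09] <- [cd 4e 7b f1]
D3: mem[0x15..0x1a] <- [f1 7d 5b 1e 4b 03]
D4: mem[0x02..0x04] <- [45 39 dd]
query mem[0x08]=0x7b, mem[0x10]=0x7b, mem[0x00]=0x7b, mem[0x09]=0xf1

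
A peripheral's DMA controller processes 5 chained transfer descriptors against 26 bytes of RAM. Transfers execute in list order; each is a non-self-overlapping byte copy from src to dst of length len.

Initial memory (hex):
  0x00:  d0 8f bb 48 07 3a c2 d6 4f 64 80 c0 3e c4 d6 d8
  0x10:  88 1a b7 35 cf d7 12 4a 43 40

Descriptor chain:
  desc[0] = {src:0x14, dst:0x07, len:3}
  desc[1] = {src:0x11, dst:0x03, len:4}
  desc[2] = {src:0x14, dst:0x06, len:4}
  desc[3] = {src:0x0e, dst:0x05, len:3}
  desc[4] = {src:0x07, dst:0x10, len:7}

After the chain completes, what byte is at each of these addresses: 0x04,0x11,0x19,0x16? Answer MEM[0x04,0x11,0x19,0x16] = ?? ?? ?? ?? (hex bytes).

D0: mem[0x07..0x09] <- [cf d7 12]
D1: mem[0x03..0x06] <- [1a b7 35 cf]
D2: mem[0x06..0x09] <- [cf d7 12 4a]
D3: mem[0x05..0x07] <- [d6 d8 88]
D4: mem[0x10..0x16] <- [88 12 4a 80 c0 3e c4]
query mem[0x04]=0xb7, mem[0x11]=0x12, mem[0x19]=0x40, mem[0x16]=0xc4

MEM[0x04,0x11,0x19,0x16] = b7 12 40 c4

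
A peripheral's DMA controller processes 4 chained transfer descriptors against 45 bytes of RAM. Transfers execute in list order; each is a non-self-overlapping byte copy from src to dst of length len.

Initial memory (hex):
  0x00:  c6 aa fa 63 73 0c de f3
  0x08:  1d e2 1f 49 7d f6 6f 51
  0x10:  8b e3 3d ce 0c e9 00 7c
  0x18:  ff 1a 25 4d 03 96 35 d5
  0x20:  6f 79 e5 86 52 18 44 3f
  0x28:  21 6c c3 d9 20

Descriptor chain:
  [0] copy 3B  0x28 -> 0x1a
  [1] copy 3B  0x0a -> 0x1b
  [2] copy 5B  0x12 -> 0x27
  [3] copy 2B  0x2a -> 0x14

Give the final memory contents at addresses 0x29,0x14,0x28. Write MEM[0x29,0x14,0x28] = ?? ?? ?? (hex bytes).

D0: mem[0x1a..0x1c] <- [21 6c c3]
D1: mem[0x1b..0x1d] <- [1f 49 7d]
D2: mem[0x27..0x2b] <- [3d ce 0c e9 00]
D3: mem[0x14..0x15] <- [e9 00]
query mem[0x29]=0x0c, mem[0x14]=0xe9, mem[0x28]=0xce

MEM[0x29,0x14,0x28] = 0c e9 ce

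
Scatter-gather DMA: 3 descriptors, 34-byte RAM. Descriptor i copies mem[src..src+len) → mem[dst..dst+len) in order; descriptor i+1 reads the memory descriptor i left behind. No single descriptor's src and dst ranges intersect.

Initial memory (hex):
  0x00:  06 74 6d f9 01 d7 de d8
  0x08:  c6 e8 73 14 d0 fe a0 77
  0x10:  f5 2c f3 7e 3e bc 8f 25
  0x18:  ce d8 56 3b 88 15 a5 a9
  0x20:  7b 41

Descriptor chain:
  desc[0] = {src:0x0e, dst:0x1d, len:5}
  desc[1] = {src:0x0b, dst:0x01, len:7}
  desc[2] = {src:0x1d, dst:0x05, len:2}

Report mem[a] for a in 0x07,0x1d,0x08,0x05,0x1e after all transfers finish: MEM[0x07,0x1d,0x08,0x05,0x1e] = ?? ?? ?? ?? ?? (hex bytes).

#0 dst[0x1d+5] := {0xa0,0x77,0xf5,0x2c,0xf3}
#1 dst[0x01+7] := {0x14,0xd0,0xfe,0xa0,0x77,0xf5,0x2c}
#2 dst[0x05+2] := {0xa0,0x77}
query mem[0x07]=0x2c, mem[0x1d]=0xa0, mem[0x08]=0xc6, mem[0x05]=0xa0, mem[0x1e]=0x77

MEM[0x07,0x1d,0x08,0x05,0x1e] = 2c a0 c6 a0 77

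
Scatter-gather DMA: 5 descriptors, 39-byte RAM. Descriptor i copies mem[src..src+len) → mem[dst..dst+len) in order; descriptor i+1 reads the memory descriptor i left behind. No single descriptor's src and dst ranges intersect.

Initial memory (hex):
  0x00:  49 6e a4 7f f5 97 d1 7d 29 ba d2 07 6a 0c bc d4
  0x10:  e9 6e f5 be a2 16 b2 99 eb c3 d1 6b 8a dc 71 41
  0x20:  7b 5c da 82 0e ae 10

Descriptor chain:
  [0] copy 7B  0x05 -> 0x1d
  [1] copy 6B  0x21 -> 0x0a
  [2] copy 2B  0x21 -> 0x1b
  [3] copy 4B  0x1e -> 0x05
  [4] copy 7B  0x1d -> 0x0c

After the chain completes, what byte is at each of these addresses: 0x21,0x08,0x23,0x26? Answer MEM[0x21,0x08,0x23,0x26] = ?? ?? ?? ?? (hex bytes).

[0] 0x05->0x1d len=7 : 97 d1 7d 29 ba d2 07
[1] 0x21->0x0a len=6 : ba d2 07 0e ae 10
[2] 0x21->0x1b len=2 : ba d2
[3] 0x1e->0x05 len=4 : d1 7d 29 ba
[4] 0x1d->0x0c len=7 : 97 d1 7d 29 ba d2 07
query mem[0x21]=0xba, mem[0x08]=0xba, mem[0x23]=0x07, mem[0x26]=0x10

MEM[0x21,0x08,0x23,0x26] = ba ba 07 10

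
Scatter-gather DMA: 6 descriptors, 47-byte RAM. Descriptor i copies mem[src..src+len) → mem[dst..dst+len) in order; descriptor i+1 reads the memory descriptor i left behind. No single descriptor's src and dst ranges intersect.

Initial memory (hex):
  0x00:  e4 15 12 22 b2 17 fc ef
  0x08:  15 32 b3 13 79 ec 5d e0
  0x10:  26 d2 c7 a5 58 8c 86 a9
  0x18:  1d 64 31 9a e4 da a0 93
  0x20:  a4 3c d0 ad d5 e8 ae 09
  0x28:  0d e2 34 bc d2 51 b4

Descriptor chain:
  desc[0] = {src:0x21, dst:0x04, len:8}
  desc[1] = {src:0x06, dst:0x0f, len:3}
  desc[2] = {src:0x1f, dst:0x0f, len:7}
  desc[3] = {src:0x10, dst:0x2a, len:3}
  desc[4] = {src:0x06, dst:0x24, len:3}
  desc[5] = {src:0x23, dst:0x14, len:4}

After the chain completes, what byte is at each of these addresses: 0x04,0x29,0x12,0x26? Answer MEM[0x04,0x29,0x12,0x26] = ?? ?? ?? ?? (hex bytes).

MEM[0x04,0x29,0x12,0x26] = 3c e2 d0 e8

D0: mem[0x04..0x0b] <- [3c d0 ad d5 e8 ae 09 0d]
D1: mem[0x0f..0x11] <- [ad d5 e8]
D2: mem[0x0f..0x15] <- [93 a4 3c d0 ad d5 e8]
D3: mem[0x2a..0x2c] <- [a4 3c d0]
D4: mem[0x24..0x26] <- [ad d5 e8]
D5: mem[0x14..0x17] <- [ad ad d5 e8]
query mem[0x04]=0x3c, mem[0x29]=0xe2, mem[0x12]=0xd0, mem[0x26]=0xe8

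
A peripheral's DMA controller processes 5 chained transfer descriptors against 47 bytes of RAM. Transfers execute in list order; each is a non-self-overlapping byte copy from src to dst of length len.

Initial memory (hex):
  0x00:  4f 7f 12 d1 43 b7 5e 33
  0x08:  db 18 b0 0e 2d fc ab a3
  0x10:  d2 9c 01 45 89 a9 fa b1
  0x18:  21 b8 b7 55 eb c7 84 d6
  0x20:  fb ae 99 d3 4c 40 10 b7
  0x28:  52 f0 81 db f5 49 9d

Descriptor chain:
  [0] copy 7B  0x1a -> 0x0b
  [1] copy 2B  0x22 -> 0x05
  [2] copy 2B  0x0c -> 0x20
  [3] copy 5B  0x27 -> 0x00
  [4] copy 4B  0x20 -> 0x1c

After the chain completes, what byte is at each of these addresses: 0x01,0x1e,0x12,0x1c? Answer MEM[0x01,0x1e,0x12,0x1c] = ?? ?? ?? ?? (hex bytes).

MEM[0x01,0x1e,0x12,0x1c] = 52 99 01 55

#0 dst[0x0b+7] := {0xb7,0x55,0xeb,0xc7,0x84,0xd6,0xfb}
#1 dst[0x05+2] := {0x99,0xd3}
#2 dst[0x20+2] := {0x55,0xeb}
#3 dst[0x00+5] := {0xb7,0x52,0xf0,0x81,0xdb}
#4 dst[0x1c+4] := {0x55,0xeb,0x99,0xd3}
query mem[0x01]=0x52, mem[0x1e]=0x99, mem[0x12]=0x01, mem[0x1c]=0x55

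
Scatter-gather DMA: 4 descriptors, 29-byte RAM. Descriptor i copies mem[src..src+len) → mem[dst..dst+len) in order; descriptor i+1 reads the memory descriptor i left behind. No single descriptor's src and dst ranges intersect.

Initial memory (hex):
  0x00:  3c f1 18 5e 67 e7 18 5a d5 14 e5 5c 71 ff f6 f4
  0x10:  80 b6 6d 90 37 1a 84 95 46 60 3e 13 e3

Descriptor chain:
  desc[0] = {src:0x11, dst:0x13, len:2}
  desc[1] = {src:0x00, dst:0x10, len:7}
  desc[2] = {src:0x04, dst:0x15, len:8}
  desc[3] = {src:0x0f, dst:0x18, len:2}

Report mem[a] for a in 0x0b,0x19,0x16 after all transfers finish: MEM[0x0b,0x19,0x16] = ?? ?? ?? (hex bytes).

[0] 0x11->0x13 len=2 : b6 6d
[1] 0x00->0x10 len=7 : 3c f1 18 5e 67 e7 18
[2] 0x04->0x15 len=8 : 67 e7 18 5a d5 14 e5 5c
[3] 0x0f->0x18 len=2 : f4 3c
query mem[0x0b]=0x5c, mem[0x19]=0x3c, mem[0x16]=0xe7

MEM[0x0b,0x19,0x16] = 5c 3c e7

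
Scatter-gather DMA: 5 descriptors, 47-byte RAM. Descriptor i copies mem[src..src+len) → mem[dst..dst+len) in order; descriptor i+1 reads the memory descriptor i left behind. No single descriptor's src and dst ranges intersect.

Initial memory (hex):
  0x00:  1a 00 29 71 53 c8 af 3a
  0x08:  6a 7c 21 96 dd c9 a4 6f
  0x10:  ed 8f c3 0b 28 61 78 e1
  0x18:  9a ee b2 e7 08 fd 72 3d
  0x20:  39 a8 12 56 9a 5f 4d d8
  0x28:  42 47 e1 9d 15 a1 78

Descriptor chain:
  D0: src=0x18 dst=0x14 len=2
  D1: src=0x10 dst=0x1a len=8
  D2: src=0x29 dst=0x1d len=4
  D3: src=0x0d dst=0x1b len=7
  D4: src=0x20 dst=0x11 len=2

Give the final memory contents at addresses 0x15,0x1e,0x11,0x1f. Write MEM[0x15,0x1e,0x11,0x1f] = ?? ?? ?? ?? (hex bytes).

  after D0: wrote 2B at 0x14 = 9aee
  after D1: wrote 8B at 0x1a = ed8fc30b9aee78e1
  after D2: wrote 4B at 0x1d = 47e19d15
  after D3: wrote 7B at 0x1b = c9a46fed8fc30b
  after D4: wrote 2B at 0x11 = c30b
query mem[0x15]=0xee, mem[0x1e]=0xed, mem[0x11]=0xc3, mem[0x1f]=0x8f

MEM[0x15,0x1e,0x11,0x1f] = ee ed c3 8f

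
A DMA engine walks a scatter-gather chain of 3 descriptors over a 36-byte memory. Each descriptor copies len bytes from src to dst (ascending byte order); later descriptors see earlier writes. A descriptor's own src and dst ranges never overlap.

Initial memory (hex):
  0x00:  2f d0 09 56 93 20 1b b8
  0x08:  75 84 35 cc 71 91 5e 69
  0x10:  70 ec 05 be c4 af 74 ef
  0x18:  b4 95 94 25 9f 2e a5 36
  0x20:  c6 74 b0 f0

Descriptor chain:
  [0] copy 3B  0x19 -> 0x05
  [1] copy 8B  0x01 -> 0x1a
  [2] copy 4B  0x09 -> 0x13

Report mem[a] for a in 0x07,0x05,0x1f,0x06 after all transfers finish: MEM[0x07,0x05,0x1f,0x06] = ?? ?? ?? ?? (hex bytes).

MEM[0x07,0x05,0x1f,0x06] = 25 95 94 94

#0 dst[0x05+3] := {0x95,0x94,0x25}
#1 dst[0x1a+8] := {0xd0,0x09,0x56,0x93,0x95,0x94,0x25,0x75}
#2 dst[0x13+4] := {0x84,0x35,0xcc,0x71}
query mem[0x07]=0x25, mem[0x05]=0x95, mem[0x1f]=0x94, mem[0x06]=0x94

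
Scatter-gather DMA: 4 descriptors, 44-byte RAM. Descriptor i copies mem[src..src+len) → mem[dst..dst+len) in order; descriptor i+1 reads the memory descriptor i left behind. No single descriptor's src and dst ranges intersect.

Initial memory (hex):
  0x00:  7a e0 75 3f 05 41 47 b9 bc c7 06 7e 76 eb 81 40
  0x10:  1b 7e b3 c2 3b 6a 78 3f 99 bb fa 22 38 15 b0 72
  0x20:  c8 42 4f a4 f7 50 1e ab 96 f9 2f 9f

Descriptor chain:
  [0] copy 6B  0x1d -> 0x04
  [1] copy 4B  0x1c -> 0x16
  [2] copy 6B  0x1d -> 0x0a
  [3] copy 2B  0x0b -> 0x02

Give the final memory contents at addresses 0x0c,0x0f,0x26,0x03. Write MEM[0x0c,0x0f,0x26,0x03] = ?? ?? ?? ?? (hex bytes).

MEM[0x0c,0x0f,0x26,0x03] = 72 4f 1e 72

D0: mem[0x04..0x09] <- [15 b0 72 c8 42 4f]
D1: mem[0x16..0x19] <- [38 15 b0 72]
D2: mem[0x0a..0x0f] <- [15 b0 72 c8 42 4f]
D3: mem[0x02..0x03] <- [b0 72]
query mem[0x0c]=0x72, mem[0x0f]=0x4f, mem[0x26]=0x1e, mem[0x03]=0x72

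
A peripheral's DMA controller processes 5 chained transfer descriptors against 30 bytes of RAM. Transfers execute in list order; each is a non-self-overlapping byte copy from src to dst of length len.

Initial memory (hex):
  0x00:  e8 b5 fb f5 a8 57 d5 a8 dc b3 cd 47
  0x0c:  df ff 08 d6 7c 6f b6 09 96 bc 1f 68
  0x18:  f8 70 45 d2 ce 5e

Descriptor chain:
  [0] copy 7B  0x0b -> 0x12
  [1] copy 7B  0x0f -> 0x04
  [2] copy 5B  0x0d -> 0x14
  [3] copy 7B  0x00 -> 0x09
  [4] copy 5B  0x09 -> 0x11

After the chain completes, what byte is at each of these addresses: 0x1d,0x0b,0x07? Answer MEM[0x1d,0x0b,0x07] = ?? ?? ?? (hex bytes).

MEM[0x1d,0x0b,0x07] = 5e fb 47

D0: mem[0x12..0x18] <- [47 df ff 08 d6 7c 6f]
D1: mem[0x04..0x0a] <- [d6 7c 6f 47 df ff 08]
D2: mem[0x14..0x18] <- [ff 08 d6 7c 6f]
D3: mem[0x09..0x0f] <- [e8 b5 fb f5 d6 7c 6f]
D4: mem[0x11..0x15] <- [e8 b5 fb f5 d6]
query mem[0x1d]=0x5e, mem[0x0b]=0xfb, mem[0x07]=0x47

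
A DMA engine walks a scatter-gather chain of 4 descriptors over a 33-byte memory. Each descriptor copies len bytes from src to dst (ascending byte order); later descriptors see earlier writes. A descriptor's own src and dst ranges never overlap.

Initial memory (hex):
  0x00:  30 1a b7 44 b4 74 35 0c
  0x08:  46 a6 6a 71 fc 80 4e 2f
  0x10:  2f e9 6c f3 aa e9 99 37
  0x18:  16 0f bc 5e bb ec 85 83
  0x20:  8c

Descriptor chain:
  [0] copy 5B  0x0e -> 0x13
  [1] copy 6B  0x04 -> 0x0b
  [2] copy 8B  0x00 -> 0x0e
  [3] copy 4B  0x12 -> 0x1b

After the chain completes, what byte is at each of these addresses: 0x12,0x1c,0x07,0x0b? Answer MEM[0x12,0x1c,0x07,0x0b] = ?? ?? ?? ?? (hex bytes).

MEM[0x12,0x1c,0x07,0x0b] = b4 74 0c b4

#0 dst[0x13+5] := {0x4e,0x2f,0x2f,0xe9,0x6c}
#1 dst[0x0b+6] := {0xb4,0x74,0x35,0x0c,0x46,0xa6}
#2 dst[0x0e+8] := {0x30,0x1a,0xb7,0x44,0xb4,0x74,0x35,0x0c}
#3 dst[0x1b+4] := {0xb4,0x74,0x35,0x0c}
query mem[0x12]=0xb4, mem[0x1c]=0x74, mem[0x07]=0x0c, mem[0x0b]=0xb4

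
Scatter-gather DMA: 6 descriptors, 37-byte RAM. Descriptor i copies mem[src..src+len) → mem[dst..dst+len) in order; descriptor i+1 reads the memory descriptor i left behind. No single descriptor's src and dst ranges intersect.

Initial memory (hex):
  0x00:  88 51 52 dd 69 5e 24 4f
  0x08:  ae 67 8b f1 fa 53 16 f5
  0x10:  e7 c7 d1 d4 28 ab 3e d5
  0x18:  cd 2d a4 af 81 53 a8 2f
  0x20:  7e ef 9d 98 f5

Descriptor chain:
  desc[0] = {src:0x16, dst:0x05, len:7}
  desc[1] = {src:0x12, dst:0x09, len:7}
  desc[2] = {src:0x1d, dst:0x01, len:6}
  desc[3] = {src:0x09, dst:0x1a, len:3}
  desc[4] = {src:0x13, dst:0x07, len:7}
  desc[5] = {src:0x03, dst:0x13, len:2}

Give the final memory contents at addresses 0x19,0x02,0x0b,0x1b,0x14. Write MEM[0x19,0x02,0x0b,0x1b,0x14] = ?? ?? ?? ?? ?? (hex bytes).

  after D0: wrote 7B at 0x05 = 3ed5cd2da4af81
  after D1: wrote 7B at 0x09 = d1d428ab3ed5cd
  after D2: wrote 6B at 0x01 = 53a82f7eef9d
  after D3: wrote 3B at 0x1a = d1d428
  after D4: wrote 7B at 0x07 = d428ab3ed5cd2d
  after D5: wrote 2B at 0x13 = 2f7e
query mem[0x19]=0x2d, mem[0x02]=0xa8, mem[0x0b]=0xd5, mem[0x1b]=0xd4, mem[0x14]=0x7e

MEM[0x19,0x02,0x0b,0x1b,0x14] = 2d a8 d5 d4 7e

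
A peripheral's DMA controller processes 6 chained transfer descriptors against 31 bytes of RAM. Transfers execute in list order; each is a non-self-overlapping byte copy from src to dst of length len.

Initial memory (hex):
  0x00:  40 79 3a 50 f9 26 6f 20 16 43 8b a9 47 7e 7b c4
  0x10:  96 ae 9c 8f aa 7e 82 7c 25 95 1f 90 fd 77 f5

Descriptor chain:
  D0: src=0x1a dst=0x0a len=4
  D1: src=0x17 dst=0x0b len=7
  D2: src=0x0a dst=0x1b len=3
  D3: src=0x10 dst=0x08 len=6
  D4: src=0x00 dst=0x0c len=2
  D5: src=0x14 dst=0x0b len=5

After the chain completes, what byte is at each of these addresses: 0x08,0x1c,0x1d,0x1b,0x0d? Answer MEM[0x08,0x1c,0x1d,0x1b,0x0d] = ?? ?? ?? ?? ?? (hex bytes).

MEM[0x08,0x1c,0x1d,0x1b,0x0d] = fd 7c 25 1f 82

#0 dst[0x0a+4] := {0x1f,0x90,0xfd,0x77}
#1 dst[0x0b+7] := {0x7c,0x25,0x95,0x1f,0x90,0xfd,0x77}
#2 dst[0x1b+3] := {0x1f,0x7c,0x25}
#3 dst[0x08+6] := {0xfd,0x77,0x9c,0x8f,0xaa,0x7e}
#4 dst[0x0c+2] := {0x40,0x79}
#5 dst[0x0b+5] := {0xaa,0x7e,0x82,0x7c,0x25}
query mem[0x08]=0xfd, mem[0x1c]=0x7c, mem[0x1d]=0x25, mem[0x1b]=0x1f, mem[0x0d]=0x82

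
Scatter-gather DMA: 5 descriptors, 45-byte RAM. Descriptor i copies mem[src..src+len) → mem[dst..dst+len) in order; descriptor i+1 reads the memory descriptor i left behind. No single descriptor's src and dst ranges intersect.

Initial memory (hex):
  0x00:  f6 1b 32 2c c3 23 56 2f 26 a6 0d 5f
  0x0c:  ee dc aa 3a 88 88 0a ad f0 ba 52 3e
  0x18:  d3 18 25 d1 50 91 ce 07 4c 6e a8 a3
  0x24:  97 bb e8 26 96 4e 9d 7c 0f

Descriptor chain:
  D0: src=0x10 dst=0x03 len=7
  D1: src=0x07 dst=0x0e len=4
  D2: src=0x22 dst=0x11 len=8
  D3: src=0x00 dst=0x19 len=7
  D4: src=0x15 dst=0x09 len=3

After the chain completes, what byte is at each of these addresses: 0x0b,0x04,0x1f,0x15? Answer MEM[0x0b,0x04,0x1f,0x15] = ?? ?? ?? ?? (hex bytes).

MEM[0x0b,0x04,0x1f,0x15] = 96 88 ad e8

  after D0: wrote 7B at 0x03 = 88880aadf0ba52
  after D1: wrote 4B at 0x0e = f0ba520d
  after D2: wrote 8B at 0x11 = a8a397bbe826964e
  after D3: wrote 7B at 0x19 = f61b3288880aad
  after D4: wrote 3B at 0x09 = e82696
query mem[0x0b]=0x96, mem[0x04]=0x88, mem[0x1f]=0xad, mem[0x15]=0xe8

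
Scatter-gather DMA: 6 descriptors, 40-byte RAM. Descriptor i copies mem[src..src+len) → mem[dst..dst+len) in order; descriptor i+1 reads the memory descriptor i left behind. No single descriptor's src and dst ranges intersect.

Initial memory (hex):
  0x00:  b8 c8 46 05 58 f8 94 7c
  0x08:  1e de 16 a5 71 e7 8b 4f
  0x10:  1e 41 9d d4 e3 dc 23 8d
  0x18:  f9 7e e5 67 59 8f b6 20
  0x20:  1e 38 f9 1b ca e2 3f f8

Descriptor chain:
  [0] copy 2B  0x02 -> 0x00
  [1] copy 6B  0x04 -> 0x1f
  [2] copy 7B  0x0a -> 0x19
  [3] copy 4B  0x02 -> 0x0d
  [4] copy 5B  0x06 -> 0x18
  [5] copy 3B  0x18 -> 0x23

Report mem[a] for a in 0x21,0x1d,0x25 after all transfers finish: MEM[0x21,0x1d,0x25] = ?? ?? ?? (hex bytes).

MEM[0x21,0x1d,0x25] = 94 8b 1e

#0 dst[0x00+2] := {0x46,0x05}
#1 dst[0x1f+6] := {0x58,0xf8,0x94,0x7c,0x1e,0xde}
#2 dst[0x19+7] := {0x16,0xa5,0x71,0xe7,0x8b,0x4f,0x1e}
#3 dst[0x0d+4] := {0x46,0x05,0x58,0xf8}
#4 dst[0x18+5] := {0x94,0x7c,0x1e,0xde,0x16}
#5 dst[0x23+3] := {0x94,0x7c,0x1e}
query mem[0x21]=0x94, mem[0x1d]=0x8b, mem[0x25]=0x1e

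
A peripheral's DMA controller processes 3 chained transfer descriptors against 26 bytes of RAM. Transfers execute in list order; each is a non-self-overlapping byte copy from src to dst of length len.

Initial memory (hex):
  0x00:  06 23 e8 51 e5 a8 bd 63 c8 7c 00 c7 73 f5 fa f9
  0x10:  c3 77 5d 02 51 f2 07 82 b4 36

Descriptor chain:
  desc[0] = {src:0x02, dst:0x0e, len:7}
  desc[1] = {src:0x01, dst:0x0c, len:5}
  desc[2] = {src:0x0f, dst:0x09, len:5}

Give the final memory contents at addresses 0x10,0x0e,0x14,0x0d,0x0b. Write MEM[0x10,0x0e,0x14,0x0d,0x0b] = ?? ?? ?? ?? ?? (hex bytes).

MEM[0x10,0x0e,0x14,0x0d,0x0b] = a8 51 c8 63 a8

  after D0: wrote 7B at 0x0e = e851e5a8bd63c8
  after D1: wrote 5B at 0x0c = 23e851e5a8
  after D2: wrote 5B at 0x09 = e5a8a8bd63
query mem[0x10]=0xa8, mem[0x0e]=0x51, mem[0x14]=0xc8, mem[0x0d]=0x63, mem[0x0b]=0xa8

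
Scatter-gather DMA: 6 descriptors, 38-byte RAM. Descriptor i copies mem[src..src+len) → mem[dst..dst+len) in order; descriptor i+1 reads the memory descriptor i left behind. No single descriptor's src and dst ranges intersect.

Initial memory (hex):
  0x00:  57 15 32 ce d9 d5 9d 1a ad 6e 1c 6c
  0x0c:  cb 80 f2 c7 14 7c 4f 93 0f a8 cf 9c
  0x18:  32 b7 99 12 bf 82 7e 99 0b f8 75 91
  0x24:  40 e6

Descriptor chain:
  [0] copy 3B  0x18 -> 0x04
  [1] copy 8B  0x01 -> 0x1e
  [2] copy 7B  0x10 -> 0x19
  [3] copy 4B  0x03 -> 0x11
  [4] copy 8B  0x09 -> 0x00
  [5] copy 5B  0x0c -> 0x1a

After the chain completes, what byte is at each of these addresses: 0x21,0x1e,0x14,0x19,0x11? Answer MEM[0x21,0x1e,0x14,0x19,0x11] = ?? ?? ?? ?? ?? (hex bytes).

MEM[0x21,0x1e,0x14,0x19,0x11] = 32 14 99 14 ce

#0 dst[0x04+3] := {0x32,0xb7,0x99}
#1 dst[0x1e+8] := {0x15,0x32,0xce,0x32,0xb7,0x99,0x1a,0xad}
#2 dst[0x19+7] := {0x14,0x7c,0x4f,0x93,0x0f,0xa8,0xcf}
#3 dst[0x11+4] := {0xce,0x32,0xb7,0x99}
#4 dst[0x00+8] := {0x6e,0x1c,0x6c,0xcb,0x80,0xf2,0xc7,0x14}
#5 dst[0x1a+5] := {0xcb,0x80,0xf2,0xc7,0x14}
query mem[0x21]=0x32, mem[0x1e]=0x14, mem[0x14]=0x99, mem[0x19]=0x14, mem[0x11]=0xce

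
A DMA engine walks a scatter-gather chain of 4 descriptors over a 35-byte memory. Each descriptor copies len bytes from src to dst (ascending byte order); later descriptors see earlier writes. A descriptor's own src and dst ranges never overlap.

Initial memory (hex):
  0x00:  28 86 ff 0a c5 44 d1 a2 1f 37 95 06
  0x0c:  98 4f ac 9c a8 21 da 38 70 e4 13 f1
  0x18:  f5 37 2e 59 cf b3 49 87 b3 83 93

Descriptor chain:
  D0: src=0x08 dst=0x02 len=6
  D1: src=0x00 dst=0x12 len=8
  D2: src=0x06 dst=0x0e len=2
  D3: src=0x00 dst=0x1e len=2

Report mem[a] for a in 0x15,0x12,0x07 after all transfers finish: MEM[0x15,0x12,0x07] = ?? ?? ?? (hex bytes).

#0 dst[0x02+6] := {0x1f,0x37,0x95,0x06,0x98,0x4f}
#1 dst[0x12+8] := {0x28,0x86,0x1f,0x37,0x95,0x06,0x98,0x4f}
#2 dst[0x0e+2] := {0x98,0x4f}
#3 dst[0x1e+2] := {0x28,0x86}
query mem[0x15]=0x37, mem[0x12]=0x28, mem[0x07]=0x4f

MEM[0x15,0x12,0x07] = 37 28 4f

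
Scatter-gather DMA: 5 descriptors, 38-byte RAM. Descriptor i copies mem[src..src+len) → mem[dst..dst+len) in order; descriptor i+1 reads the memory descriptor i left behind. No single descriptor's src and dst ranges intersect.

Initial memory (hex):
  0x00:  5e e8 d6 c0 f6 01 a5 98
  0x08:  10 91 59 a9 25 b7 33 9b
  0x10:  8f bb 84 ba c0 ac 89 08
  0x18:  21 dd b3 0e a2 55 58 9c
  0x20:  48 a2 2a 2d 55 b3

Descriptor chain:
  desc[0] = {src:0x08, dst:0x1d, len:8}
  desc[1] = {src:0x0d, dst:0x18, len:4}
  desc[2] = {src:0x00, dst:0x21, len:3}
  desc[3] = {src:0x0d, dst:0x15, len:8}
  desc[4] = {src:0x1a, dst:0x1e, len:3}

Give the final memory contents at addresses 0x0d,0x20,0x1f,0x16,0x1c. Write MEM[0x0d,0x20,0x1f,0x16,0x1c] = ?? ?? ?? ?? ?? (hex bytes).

MEM[0x0d,0x20,0x1f,0x16,0x1c] = b7 c0 ba 33 c0

D0: mem[0x1d..0x24] <- [10 91 59 a9 25 b7 33 9b]
D1: mem[0x18..0x1b] <- [b7 33 9b 8f]
D2: mem[0x21..0x23] <- [5e e8 d6]
D3: mem[0x15..0x1c] <- [b7 33 9b 8f bb 84 ba c0]
D4: mem[0x1e..0x20] <- [84 ba c0]
query mem[0x0d]=0xb7, mem[0x20]=0xc0, mem[0x1f]=0xba, mem[0x16]=0x33, mem[0x1c]=0xc0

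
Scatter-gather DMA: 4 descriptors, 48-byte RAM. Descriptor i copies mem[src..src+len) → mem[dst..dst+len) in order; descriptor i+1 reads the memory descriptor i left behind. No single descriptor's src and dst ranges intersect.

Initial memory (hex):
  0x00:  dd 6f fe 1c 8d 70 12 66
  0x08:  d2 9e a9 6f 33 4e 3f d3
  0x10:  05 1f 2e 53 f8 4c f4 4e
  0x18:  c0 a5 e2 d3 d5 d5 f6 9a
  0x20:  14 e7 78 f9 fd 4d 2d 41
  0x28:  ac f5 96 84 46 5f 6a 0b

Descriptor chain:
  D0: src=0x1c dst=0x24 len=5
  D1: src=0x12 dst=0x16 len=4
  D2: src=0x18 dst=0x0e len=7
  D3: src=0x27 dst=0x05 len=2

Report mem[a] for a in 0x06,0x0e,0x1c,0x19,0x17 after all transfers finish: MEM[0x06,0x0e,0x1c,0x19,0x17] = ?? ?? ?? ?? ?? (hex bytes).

MEM[0x06,0x0e,0x1c,0x19,0x17] = 14 f8 d5 4c 53

[0] 0x1c->0x24 len=5 : d5 d5 f6 9a 14
[1] 0x12->0x16 len=4 : 2e 53 f8 4c
[2] 0x18->0x0e len=7 : f8 4c e2 d3 d5 d5 f6
[3] 0x27->0x05 len=2 : 9a 14
query mem[0x06]=0x14, mem[0x0e]=0xf8, mem[0x1c]=0xd5, mem[0x19]=0x4c, mem[0x17]=0x53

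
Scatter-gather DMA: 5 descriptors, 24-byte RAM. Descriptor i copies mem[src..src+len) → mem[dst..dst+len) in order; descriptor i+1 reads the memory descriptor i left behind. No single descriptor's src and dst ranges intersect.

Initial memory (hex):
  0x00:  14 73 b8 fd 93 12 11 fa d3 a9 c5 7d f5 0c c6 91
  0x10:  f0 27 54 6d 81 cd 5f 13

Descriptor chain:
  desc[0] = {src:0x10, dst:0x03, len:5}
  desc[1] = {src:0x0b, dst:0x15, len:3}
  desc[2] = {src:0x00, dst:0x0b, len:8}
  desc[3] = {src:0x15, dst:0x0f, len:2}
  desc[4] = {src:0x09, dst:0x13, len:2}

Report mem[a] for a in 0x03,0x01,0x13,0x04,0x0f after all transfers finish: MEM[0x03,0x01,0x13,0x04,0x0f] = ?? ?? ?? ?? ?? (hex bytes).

MEM[0x03,0x01,0x13,0x04,0x0f] = f0 73 a9 27 7d

[0] 0x10->0x03 len=5 : f0 27 54 6d 81
[1] 0x0b->0x15 len=3 : 7d f5 0c
[2] 0x00->0x0b len=8 : 14 73 b8 f0 27 54 6d 81
[3] 0x15->0x0f len=2 : 7d f5
[4] 0x09->0x13 len=2 : a9 c5
query mem[0x03]=0xf0, mem[0x01]=0x73, mem[0x13]=0xa9, mem[0x04]=0x27, mem[0x0f]=0x7d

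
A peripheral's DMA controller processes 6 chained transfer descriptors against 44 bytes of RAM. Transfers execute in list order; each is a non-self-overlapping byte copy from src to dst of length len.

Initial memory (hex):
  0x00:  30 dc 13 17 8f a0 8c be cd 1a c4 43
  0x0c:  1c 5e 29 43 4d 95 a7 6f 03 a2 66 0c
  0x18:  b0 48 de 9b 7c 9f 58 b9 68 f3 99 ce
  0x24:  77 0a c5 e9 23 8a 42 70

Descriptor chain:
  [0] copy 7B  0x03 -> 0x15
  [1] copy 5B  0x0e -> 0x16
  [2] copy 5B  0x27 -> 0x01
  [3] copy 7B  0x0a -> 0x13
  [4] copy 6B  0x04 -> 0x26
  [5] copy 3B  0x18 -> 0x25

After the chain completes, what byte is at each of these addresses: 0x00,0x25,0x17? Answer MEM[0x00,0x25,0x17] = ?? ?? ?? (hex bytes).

MEM[0x00,0x25,0x17] = 30 43 29

[0] 0x03->0x15 len=7 : 17 8f a0 8c be cd 1a
[1] 0x0e->0x16 len=5 : 29 43 4d 95 a7
[2] 0x27->0x01 len=5 : e9 23 8a 42 70
[3] 0x0a->0x13 len=7 : c4 43 1c 5e 29 43 4d
[4] 0x04->0x26 len=6 : 42 70 8c be cd 1a
[5] 0x18->0x25 len=3 : 43 4d a7
query mem[0x00]=0x30, mem[0x25]=0x43, mem[0x17]=0x29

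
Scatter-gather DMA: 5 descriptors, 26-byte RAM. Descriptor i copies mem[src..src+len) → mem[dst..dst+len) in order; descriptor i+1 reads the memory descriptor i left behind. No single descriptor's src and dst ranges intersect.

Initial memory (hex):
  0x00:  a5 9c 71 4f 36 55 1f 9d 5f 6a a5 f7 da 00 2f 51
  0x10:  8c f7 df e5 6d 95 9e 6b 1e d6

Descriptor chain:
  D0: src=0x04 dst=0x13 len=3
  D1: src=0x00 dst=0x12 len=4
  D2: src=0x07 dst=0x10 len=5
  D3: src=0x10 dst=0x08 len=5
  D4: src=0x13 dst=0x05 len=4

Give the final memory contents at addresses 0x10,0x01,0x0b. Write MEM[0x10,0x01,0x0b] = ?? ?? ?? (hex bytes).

  after D0: wrote 3B at 0x13 = 36551f
  after D1: wrote 4B at 0x12 = a59c714f
  after D2: wrote 5B at 0x10 = 9d5f6aa5f7
  after D3: wrote 5B at 0x08 = 9d5f6aa5f7
  after D4: wrote 4B at 0x05 = a5f74f9e
query mem[0x10]=0x9d, mem[0x01]=0x9c, mem[0x0b]=0xa5

MEM[0x10,0x01,0x0b] = 9d 9c a5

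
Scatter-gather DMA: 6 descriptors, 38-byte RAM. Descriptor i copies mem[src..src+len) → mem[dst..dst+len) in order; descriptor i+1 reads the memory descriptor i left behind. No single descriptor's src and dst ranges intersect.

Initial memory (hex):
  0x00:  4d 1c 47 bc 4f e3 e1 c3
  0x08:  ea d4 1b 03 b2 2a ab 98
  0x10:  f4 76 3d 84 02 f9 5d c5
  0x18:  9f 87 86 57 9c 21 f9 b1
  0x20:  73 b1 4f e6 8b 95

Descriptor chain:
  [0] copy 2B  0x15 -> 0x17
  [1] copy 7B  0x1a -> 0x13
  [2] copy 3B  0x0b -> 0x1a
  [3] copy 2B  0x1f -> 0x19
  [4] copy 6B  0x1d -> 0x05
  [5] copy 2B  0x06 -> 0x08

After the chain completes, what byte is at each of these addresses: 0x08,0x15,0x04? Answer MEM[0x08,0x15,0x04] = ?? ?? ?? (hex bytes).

MEM[0x08,0x15,0x04] = f9 9c 4f

D0: mem[0x17..0x18] <- [f9 5d]
D1: mem[0x13..0x19] <- [86 57 9c 21 f9 b1 73]
D2: mem[0x1a..0x1c] <- [03 b2 2a]
D3: mem[0x19..0x1a] <- [b1 73]
D4: mem[0x05..0x0a] <- [21 f9 b1 73 b1 4f]
D5: mem[0x08..0x09] <- [f9 b1]
query mem[0x08]=0xf9, mem[0x15]=0x9c, mem[0x04]=0x4f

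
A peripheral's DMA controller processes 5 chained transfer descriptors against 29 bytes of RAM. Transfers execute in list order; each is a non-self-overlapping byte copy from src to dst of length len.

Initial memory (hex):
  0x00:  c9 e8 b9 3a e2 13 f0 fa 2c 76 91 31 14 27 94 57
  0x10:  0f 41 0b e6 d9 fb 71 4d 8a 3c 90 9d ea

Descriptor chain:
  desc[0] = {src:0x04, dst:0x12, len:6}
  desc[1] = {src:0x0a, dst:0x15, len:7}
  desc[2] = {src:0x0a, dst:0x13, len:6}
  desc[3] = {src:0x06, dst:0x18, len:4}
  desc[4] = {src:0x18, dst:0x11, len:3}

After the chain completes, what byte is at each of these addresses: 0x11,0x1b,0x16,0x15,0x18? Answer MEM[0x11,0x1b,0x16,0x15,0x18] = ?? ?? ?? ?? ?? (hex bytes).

MEM[0x11,0x1b,0x16,0x15,0x18] = f0 76 27 14 f0

[0] 0x04->0x12 len=6 : e2 13 f0 fa 2c 76
[1] 0x0a->0x15 len=7 : 91 31 14 27 94 57 0f
[2] 0x0a->0x13 len=6 : 91 31 14 27 94 57
[3] 0x06->0x18 len=4 : f0 fa 2c 76
[4] 0x18->0x11 len=3 : f0 fa 2c
query mem[0x11]=0xf0, mem[0x1b]=0x76, mem[0x16]=0x27, mem[0x15]=0x14, mem[0x18]=0xf0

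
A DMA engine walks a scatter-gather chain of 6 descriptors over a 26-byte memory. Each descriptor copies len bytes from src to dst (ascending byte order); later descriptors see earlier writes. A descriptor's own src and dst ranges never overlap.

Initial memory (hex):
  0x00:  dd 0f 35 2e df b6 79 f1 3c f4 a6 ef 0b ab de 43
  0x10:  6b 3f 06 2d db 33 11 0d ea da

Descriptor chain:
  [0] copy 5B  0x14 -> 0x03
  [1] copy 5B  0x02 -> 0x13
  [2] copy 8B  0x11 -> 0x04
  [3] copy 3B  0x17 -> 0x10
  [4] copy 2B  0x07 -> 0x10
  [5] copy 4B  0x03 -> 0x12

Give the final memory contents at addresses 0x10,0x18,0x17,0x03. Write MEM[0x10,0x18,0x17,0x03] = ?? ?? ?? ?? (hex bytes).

D0: mem[0x03..0x07] <- [db 33 11 0d ea]
D1: mem[0x13..0x17] <- [35 db 33 11 0d]
D2: mem[0x04..0x0b] <- [3f 06 35 db 33 11 0d ea]
D3: mem[0x10..0x12] <- [0d ea da]
D4: mem[0x10..0x11] <- [db 33]
D5: mem[0x12..0x15] <- [db 3f 06 35]
query mem[0x10]=0xdb, mem[0x18]=0xea, mem[0x17]=0x0d, mem[0x03]=0xdb

MEM[0x10,0x18,0x17,0x03] = db ea 0d db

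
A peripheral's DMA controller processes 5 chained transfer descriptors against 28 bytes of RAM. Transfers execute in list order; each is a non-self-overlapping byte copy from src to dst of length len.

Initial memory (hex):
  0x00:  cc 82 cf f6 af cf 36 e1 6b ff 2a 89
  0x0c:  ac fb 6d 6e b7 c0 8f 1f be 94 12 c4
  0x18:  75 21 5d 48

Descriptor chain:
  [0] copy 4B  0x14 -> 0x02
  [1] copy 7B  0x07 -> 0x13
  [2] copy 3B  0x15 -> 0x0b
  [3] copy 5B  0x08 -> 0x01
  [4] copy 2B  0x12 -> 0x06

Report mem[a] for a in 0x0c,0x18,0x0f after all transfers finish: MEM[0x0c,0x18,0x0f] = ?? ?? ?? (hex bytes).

#0 dst[0x02+4] := {0xbe,0x94,0x12,0xc4}
#1 dst[0x13+7] := {0xe1,0x6b,0xff,0x2a,0x89,0xac,0xfb}
#2 dst[0x0b+3] := {0xff,0x2a,0x89}
#3 dst[0x01+5] := {0x6b,0xff,0x2a,0xff,0x2a}
#4 dst[0x06+2] := {0x8f,0xe1}
query mem[0x0c]=0x2a, mem[0x18]=0xac, mem[0x0f]=0x6e

MEM[0x0c,0x18,0x0f] = 2a ac 6e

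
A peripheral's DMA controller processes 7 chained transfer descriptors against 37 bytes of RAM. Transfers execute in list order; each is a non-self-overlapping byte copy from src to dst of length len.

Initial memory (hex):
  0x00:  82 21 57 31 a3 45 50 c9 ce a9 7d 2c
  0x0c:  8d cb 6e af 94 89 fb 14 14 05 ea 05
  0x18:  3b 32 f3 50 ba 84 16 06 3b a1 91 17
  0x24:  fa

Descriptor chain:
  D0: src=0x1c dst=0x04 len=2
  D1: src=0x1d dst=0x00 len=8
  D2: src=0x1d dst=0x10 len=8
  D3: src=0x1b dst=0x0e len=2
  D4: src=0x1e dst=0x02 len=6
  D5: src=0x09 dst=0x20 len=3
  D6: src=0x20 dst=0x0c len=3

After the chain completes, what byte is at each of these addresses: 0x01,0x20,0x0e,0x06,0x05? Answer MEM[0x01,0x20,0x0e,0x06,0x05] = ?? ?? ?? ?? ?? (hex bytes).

  after D0: wrote 2B at 0x04 = ba84
  after D1: wrote 8B at 0x00 = 8416063ba19117fa
  after D2: wrote 8B at 0x10 = 8416063ba19117fa
  after D3: wrote 2B at 0x0e = 50ba
  after D4: wrote 6B at 0x02 = 16063ba19117
  after D5: wrote 3B at 0x20 = a97d2c
  after D6: wrote 3B at 0x0c = a97d2c
query mem[0x01]=0x16, mem[0x20]=0xa9, mem[0x0e]=0x2c, mem[0x06]=0x91, mem[0x05]=0xa1

MEM[0x01,0x20,0x0e,0x06,0x05] = 16 a9 2c 91 a1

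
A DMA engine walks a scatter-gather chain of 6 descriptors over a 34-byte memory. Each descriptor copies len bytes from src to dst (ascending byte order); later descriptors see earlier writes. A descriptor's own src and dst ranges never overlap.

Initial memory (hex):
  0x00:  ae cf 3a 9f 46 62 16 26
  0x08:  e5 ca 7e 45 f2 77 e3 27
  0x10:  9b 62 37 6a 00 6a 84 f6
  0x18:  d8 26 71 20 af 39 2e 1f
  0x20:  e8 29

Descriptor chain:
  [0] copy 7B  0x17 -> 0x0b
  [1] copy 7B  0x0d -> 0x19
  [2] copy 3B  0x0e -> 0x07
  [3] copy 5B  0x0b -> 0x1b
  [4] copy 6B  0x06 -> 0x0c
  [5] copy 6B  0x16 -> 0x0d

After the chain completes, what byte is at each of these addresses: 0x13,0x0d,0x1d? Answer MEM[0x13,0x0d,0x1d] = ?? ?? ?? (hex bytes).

MEM[0x13,0x0d,0x1d] = 6a 84 26

#0 dst[0x0b+7] := {0xf6,0xd8,0x26,0x71,0x20,0xaf,0x39}
#1 dst[0x19+7] := {0x26,0x71,0x20,0xaf,0x39,0x37,0x6a}
#2 dst[0x07+3] := {0x71,0x20,0xaf}
#3 dst[0x1b+5] := {0xf6,0xd8,0x26,0x71,0x20}
#4 dst[0x0c+6] := {0x16,0x71,0x20,0xaf,0x7e,0xf6}
#5 dst[0x0d+6] := {0x84,0xf6,0xd8,0x26,0x71,0xf6}
query mem[0x13]=0x6a, mem[0x0d]=0x84, mem[0x1d]=0x26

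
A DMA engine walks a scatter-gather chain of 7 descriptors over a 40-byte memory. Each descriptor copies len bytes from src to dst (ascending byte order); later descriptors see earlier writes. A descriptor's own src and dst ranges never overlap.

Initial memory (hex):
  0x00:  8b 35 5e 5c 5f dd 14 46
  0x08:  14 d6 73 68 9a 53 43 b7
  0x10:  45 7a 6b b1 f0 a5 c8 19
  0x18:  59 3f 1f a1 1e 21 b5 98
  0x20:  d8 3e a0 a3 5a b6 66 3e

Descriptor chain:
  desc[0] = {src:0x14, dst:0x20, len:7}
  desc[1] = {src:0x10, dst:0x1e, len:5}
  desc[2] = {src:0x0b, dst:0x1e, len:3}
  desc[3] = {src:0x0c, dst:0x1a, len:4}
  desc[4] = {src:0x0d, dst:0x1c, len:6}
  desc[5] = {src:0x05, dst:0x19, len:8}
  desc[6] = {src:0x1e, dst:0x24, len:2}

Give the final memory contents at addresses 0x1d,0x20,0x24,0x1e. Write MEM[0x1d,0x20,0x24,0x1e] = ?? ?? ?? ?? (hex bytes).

  after D0: wrote 7B at 0x20 = f0a5c819593f1f
  after D1: wrote 5B at 0x1e = 457a6bb1f0
  after D2: wrote 3B at 0x1e = 689a53
  after D3: wrote 4B at 0x1a = 9a5343b7
  after D4: wrote 6B at 0x1c = 5343b7457a6b
  after D5: wrote 8B at 0x19 = dd144614d673689a
  after D6: wrote 2B at 0x24 = 7368
query mem[0x1d]=0xd6, mem[0x20]=0x9a, mem[0x24]=0x73, mem[0x1e]=0x73

MEM[0x1d,0x20,0x24,0x1e] = d6 9a 73 73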